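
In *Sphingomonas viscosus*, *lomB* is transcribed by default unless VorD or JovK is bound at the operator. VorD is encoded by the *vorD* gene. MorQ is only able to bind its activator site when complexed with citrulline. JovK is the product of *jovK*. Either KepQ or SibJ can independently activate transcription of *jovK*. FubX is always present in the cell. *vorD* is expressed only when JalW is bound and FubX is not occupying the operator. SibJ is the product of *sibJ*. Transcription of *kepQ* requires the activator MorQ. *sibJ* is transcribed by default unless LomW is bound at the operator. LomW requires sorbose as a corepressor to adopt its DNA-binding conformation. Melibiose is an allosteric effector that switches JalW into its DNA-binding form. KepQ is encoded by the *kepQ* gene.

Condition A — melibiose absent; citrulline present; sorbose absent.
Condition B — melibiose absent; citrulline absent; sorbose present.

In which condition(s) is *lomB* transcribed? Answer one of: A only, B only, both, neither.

Condition A:
Melibiose is absent, so JalW is inactive.
FubX is produced constitutively and is active.
With repressor FubX bound, *vorD* is not transcribed.
So VorD is not produced.
Citrulline is present, so MorQ is active.
No repressor is bound and MorQ is active, so *kepQ* is transcribed.
So KepQ is produced and active.
Sorbose is absent, so LomW is inactive.
With no repressor bound, *sibJ* is transcribed.
So SibJ is produced and active.
Activator KepQ is present, so *jovK* is transcribed.
So JovK is produced and active.
With repressor JovK bound, *lomB* is not transcribed.
→ *lomB* is OFF in A.
Condition B:
Melibiose is absent, so JalW is inactive.
FubX is produced constitutively and is active.
With repressor FubX bound, *vorD* is not transcribed.
So VorD is not produced.
Citrulline is absent, so MorQ is inactive.
Required activator MorQ is absent, so *kepQ* is not transcribed.
So KepQ is not produced.
Sorbose is present, so LomW is active.
With repressor LomW bound, *sibJ* is not transcribed.
So SibJ is not produced.
No activator is available at the *jovK* promoter, so *jovK* is not transcribed.
So JovK is not produced.
With no repressor bound, *lomB* is transcribed.
→ *lomB* is ON in B.

B only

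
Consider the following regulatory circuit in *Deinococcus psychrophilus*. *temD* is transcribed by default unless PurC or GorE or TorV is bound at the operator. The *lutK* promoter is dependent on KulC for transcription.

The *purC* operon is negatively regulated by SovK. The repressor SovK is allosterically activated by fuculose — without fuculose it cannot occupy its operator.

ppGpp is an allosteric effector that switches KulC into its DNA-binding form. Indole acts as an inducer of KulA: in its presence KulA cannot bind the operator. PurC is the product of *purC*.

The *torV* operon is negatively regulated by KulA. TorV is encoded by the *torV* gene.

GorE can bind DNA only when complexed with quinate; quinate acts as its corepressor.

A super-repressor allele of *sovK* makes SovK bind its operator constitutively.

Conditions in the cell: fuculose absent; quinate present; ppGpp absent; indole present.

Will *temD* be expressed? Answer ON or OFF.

OFF

SovK is constitutively active in this strain.
With repressor SovK bound, *purC* is not transcribed.
So PurC is not produced.
Quinate is present, so GorE is active.
Indole is present, so KulA is inactive.
With no repressor bound, *torV* is transcribed.
So TorV is produced and active.
With repressor GorE bound, *temD* is not transcribed.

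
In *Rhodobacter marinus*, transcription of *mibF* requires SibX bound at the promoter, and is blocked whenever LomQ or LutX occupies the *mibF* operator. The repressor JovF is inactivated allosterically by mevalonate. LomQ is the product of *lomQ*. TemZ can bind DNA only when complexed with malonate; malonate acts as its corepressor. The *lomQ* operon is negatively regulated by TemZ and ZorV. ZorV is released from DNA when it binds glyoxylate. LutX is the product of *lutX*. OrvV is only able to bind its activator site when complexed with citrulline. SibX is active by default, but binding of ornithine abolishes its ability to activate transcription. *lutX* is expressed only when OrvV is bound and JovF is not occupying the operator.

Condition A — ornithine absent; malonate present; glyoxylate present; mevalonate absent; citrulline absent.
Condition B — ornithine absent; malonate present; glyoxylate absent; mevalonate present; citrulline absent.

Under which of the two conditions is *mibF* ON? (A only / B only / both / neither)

both

Condition A:
Ornithine is absent, so SibX is active.
Malonate is present, so TemZ is active.
Glyoxylate is present, so ZorV is inactive.
With repressor TemZ bound, *lomQ* is not transcribed.
So LomQ is not produced.
Mevalonate is absent, so JovF is active.
Citrulline is absent, so OrvV is inactive.
With repressor JovF bound, *lutX* is not transcribed.
So LutX is not produced.
No repressor is bound and SibX is active, so *mibF* is transcribed.
→ *mibF* is ON in A.
Condition B:
Ornithine is absent, so SibX is active.
Malonate is present, so TemZ is active.
Glyoxylate is absent, so ZorV is active.
With repressor TemZ bound, *lomQ* is not transcribed.
So LomQ is not produced.
Mevalonate is present, so JovF is inactive.
Citrulline is absent, so OrvV is inactive.
Required activator OrvV is absent, so *lutX* is not transcribed.
So LutX is not produced.
No repressor is bound and SibX is active, so *mibF* is transcribed.
→ *mibF* is ON in B.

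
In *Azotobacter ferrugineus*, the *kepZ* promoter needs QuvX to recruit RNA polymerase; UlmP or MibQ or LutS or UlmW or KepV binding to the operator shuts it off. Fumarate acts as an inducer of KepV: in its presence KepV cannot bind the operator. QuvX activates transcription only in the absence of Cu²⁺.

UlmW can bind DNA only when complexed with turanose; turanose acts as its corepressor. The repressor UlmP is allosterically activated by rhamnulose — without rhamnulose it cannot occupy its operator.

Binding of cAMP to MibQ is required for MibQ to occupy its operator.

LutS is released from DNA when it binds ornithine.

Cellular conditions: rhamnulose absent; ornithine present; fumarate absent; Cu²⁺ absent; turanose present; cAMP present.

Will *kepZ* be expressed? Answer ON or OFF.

Rhamnulose is absent, so UlmP is inactive.
cAMP is present, so MibQ is active.
Cu²⁺ is absent, so QuvX is active.
Ornithine is present, so LutS is inactive.
Turanose is present, so UlmW is active.
Fumarate is absent, so KepV is active.
With repressor MibQ bound, *kepZ* is not transcribed.

OFF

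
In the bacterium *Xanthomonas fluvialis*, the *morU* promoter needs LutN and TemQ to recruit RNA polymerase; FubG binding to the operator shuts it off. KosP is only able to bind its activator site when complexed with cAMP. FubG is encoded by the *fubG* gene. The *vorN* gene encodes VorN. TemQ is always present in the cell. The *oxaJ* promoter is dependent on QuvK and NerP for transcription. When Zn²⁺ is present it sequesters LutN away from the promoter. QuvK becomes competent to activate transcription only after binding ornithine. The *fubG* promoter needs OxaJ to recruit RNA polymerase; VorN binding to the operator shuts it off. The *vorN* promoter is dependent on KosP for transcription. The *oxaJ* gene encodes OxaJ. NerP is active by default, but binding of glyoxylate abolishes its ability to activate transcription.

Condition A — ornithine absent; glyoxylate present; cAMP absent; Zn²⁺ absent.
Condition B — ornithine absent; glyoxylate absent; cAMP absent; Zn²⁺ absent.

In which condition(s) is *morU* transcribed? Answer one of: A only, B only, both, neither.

both

Condition A:
Ornithine is absent, so QuvK is inactive.
Glyoxylate is present, so NerP is inactive.
Required activator QuvK is absent, so *oxaJ* is not transcribed.
So OxaJ is not produced.
cAMP is absent, so KosP is inactive.
Required activator KosP is absent, so *vorN* is not transcribed.
So VorN is not produced.
Required activator OxaJ is absent, so *fubG* is not transcribed.
So FubG is not produced.
Zn²⁺ is absent, so LutN is active.
TemQ is produced constitutively and is active.
No repressor is bound and LutN and TemQ are active, so *morU* is transcribed.
→ *morU* is ON in A.
Condition B:
Ornithine is absent, so QuvK is inactive.
Glyoxylate is absent, so NerP is active.
Required activator QuvK is absent, so *oxaJ* is not transcribed.
So OxaJ is not produced.
cAMP is absent, so KosP is inactive.
Required activator KosP is absent, so *vorN* is not transcribed.
So VorN is not produced.
Required activator OxaJ is absent, so *fubG* is not transcribed.
So FubG is not produced.
Zn²⁺ is absent, so LutN is active.
TemQ is produced constitutively and is active.
No repressor is bound and LutN and TemQ are active, so *morU* is transcribed.
→ *morU* is ON in B.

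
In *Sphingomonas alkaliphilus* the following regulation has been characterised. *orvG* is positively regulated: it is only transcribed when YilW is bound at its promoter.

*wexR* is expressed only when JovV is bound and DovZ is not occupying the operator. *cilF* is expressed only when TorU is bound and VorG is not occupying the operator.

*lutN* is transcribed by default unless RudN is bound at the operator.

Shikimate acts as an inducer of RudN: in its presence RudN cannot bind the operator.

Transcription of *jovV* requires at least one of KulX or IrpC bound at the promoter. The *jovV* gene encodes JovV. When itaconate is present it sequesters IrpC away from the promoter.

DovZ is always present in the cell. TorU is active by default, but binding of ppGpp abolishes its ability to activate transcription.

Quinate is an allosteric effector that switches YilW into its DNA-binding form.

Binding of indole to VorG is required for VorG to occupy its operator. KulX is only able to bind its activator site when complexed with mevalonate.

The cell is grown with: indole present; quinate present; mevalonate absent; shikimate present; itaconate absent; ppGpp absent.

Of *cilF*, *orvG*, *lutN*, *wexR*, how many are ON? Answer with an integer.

2

ppGpp is absent, so TorU is active.
Indole is present, so VorG is active.
With repressor VorG bound, *cilF* is not transcribed.
→ *cilF* is OFF.
Quinate is present, so YilW is active.
No repressor is bound and YilW is active, so *orvG* is transcribed.
→ *orvG* is ON.
Shikimate is present, so RudN is inactive.
With no repressor bound, *lutN* is transcribed.
→ *lutN* is ON.
Mevalonate is absent, so KulX is inactive.
Itaconate is absent, so IrpC is active.
Activator IrpC is present, so *jovV* is transcribed.
So JovV is produced and active.
DovZ is produced constitutively and is active.
With repressor DovZ bound, *wexR* is not transcribed.
→ *wexR* is OFF.
2 of the 4 genes are transcribed.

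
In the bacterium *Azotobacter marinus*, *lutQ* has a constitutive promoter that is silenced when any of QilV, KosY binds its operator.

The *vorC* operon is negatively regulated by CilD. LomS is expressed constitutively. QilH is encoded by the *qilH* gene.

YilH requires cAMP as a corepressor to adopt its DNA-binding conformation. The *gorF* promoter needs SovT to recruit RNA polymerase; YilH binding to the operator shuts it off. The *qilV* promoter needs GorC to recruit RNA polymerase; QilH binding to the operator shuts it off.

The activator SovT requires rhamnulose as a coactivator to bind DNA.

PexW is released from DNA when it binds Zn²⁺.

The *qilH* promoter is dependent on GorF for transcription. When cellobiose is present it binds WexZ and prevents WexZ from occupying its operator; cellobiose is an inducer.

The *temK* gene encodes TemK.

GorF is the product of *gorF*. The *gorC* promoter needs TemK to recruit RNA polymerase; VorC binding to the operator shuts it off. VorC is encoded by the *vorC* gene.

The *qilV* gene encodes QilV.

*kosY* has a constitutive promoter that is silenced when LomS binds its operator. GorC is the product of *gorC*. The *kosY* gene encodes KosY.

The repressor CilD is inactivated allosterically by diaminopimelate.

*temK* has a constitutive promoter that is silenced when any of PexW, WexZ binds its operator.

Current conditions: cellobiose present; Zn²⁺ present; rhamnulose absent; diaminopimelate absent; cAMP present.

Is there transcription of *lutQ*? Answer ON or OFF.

OFF

Diaminopimelate is absent, so CilD is active.
With repressor CilD bound, *vorC* is not transcribed.
So VorC is not produced.
Zn²⁺ is present, so PexW is inactive.
Cellobiose is present, so WexZ is inactive.
With no repressor bound, *temK* is transcribed.
So TemK is produced and active.
No repressor is bound and TemK is active, so *gorC* is transcribed.
So GorC is produced and active.
Rhamnulose is absent, so SovT is inactive.
cAMP is present, so YilH is active.
With repressor YilH bound, *gorF* is not transcribed.
So GorF is not produced.
Required activator GorF is absent, so *qilH* is not transcribed.
So QilH is not produced.
No repressor is bound and GorC is active, so *qilV* is transcribed.
So QilV is produced and active.
LomS is produced constitutively and is active.
With repressor LomS bound, *kosY* is not transcribed.
So KosY is not produced.
With repressor QilV bound, *lutQ* is not transcribed.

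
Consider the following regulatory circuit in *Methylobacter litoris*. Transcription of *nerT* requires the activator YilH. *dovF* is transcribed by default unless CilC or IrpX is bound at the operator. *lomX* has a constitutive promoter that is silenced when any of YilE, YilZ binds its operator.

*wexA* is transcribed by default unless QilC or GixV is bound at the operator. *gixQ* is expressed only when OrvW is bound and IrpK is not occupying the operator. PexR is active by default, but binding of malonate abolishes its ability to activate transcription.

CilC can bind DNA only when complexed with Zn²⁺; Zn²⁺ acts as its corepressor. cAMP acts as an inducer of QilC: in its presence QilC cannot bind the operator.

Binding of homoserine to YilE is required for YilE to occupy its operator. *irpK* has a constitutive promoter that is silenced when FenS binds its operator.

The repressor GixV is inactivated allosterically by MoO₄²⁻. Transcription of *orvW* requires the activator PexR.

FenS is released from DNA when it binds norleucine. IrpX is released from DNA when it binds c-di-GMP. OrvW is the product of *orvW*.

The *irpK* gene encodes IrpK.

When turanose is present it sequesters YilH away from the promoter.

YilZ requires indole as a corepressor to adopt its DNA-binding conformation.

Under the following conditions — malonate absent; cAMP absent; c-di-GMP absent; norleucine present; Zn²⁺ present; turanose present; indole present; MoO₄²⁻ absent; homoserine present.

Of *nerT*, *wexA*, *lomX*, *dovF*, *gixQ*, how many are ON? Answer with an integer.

0

Turanose is present, so YilH is inactive.
Required activator YilH is absent, so *nerT* is not transcribed.
→ *nerT* is OFF.
cAMP is absent, so QilC is active.
MoO₄²⁻ is absent, so GixV is active.
With repressor QilC bound, *wexA* is not transcribed.
→ *wexA* is OFF.
Homoserine is present, so YilE is active.
Indole is present, so YilZ is active.
With repressor YilE bound, *lomX* is not transcribed.
→ *lomX* is OFF.
Zn²⁺ is present, so CilC is active.
c-di-GMP is absent, so IrpX is active.
With repressor CilC bound, *dovF* is not transcribed.
→ *dovF* is OFF.
Norleucine is present, so FenS is inactive.
With no repressor bound, *irpK* is transcribed.
So IrpK is produced and active.
Malonate is absent, so PexR is active.
No repressor is bound and PexR is active, so *orvW* is transcribed.
So OrvW is produced and active.
With repressor IrpK bound, *gixQ* is not transcribed.
→ *gixQ* is OFF.
0 of the 5 genes are transcribed.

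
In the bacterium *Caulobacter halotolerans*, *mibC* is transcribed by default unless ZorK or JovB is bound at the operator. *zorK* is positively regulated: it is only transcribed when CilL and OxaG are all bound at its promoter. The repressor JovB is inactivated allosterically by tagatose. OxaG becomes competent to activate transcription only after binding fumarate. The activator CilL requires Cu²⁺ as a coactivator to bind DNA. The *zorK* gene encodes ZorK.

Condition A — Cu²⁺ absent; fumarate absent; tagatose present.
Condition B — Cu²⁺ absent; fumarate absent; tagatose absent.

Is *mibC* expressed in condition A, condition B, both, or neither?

A only

Condition A:
Cu²⁺ is absent, so CilL is inactive.
Fumarate is absent, so OxaG is inactive.
Required activator CilL is absent, so *zorK* is not transcribed.
So ZorK is not produced.
Tagatose is present, so JovB is inactive.
With no repressor bound, *mibC* is transcribed.
→ *mibC* is ON in A.
Condition B:
Cu²⁺ is absent, so CilL is inactive.
Fumarate is absent, so OxaG is inactive.
Required activator CilL is absent, so *zorK* is not transcribed.
So ZorK is not produced.
Tagatose is absent, so JovB is active.
With repressor JovB bound, *mibC* is not transcribed.
→ *mibC* is OFF in B.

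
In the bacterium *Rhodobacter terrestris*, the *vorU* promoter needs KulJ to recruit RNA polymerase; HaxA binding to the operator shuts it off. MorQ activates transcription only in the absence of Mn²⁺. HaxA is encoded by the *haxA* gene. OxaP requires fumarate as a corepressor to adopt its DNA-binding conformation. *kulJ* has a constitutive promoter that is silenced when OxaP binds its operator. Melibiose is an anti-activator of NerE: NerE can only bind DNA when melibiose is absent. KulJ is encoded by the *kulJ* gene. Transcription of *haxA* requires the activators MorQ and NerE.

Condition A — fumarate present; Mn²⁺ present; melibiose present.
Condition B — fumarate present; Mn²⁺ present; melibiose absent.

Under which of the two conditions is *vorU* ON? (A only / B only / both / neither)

neither

Condition A:
Fumarate is present, so OxaP is active.
With repressor OxaP bound, *kulJ* is not transcribed.
So KulJ is not produced.
Mn²⁺ is present, so MorQ is inactive.
Melibiose is present, so NerE is inactive.
Required activator MorQ is absent, so *haxA* is not transcribed.
So HaxA is not produced.
Required activator KulJ is absent, so *vorU* is not transcribed.
→ *vorU* is OFF in A.
Condition B:
Fumarate is present, so OxaP is active.
With repressor OxaP bound, *kulJ* is not transcribed.
So KulJ is not produced.
Mn²⁺ is present, so MorQ is inactive.
Melibiose is absent, so NerE is active.
Required activator MorQ is absent, so *haxA* is not transcribed.
So HaxA is not produced.
Required activator KulJ is absent, so *vorU* is not transcribed.
→ *vorU* is OFF in B.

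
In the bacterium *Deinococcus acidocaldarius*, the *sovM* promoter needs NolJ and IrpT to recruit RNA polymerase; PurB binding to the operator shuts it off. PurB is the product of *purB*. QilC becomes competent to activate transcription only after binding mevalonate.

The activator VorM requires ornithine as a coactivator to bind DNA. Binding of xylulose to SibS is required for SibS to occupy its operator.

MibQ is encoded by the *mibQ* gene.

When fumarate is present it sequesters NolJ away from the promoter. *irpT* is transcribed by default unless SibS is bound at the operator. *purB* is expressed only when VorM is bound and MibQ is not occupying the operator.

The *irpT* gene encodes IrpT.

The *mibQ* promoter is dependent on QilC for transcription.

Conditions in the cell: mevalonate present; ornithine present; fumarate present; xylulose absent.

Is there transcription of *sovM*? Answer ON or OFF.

Ornithine is present, so VorM is active.
Mevalonate is present, so QilC is active.
No repressor is bound and QilC is active, so *mibQ* is transcribed.
So MibQ is produced and active.
With repressor MibQ bound, *purB* is not transcribed.
So PurB is not produced.
Fumarate is present, so NolJ is inactive.
Xylulose is absent, so SibS is inactive.
With no repressor bound, *irpT* is transcribed.
So IrpT is produced and active.
Required activator NolJ is absent, so *sovM* is not transcribed.

OFF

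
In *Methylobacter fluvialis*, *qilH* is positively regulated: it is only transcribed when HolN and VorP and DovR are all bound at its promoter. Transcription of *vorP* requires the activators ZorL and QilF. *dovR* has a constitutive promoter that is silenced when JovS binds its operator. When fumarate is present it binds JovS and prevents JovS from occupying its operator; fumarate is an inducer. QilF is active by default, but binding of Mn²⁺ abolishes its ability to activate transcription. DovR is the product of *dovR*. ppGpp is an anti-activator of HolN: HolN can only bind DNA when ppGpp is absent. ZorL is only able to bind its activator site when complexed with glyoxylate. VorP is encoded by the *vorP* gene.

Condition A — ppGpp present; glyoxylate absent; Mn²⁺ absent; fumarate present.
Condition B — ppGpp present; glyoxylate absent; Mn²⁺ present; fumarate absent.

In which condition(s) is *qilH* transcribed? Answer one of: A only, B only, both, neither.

neither

Condition A:
ppGpp is present, so HolN is inactive.
Glyoxylate is absent, so ZorL is inactive.
Mn²⁺ is absent, so QilF is active.
Required activator ZorL is absent, so *vorP* is not transcribed.
So VorP is not produced.
Fumarate is present, so JovS is inactive.
With no repressor bound, *dovR* is transcribed.
So DovR is produced and active.
Required activator HolN is absent, so *qilH* is not transcribed.
→ *qilH* is OFF in A.
Condition B:
ppGpp is present, so HolN is inactive.
Glyoxylate is absent, so ZorL is inactive.
Mn²⁺ is present, so QilF is inactive.
Required activator ZorL is absent, so *vorP* is not transcribed.
So VorP is not produced.
Fumarate is absent, so JovS is active.
With repressor JovS bound, *dovR* is not transcribed.
So DovR is not produced.
Required activator HolN is absent, so *qilH* is not transcribed.
→ *qilH* is OFF in B.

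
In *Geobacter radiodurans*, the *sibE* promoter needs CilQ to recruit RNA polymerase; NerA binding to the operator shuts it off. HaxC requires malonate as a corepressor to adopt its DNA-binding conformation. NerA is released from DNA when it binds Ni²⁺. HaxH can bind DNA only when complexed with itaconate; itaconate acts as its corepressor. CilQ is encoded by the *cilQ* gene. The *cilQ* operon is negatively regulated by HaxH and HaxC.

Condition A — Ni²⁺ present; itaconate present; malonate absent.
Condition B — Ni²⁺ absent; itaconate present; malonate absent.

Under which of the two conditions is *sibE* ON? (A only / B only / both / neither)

Condition A:
Ni²⁺ is present, so NerA is inactive.
Itaconate is present, so HaxH is active.
Malonate is absent, so HaxC is inactive.
With repressor HaxH bound, *cilQ* is not transcribed.
So CilQ is not produced.
Required activator CilQ is absent, so *sibE* is not transcribed.
→ *sibE* is OFF in A.
Condition B:
Ni²⁺ is absent, so NerA is active.
Itaconate is present, so HaxH is active.
Malonate is absent, so HaxC is inactive.
With repressor HaxH bound, *cilQ* is not transcribed.
So CilQ is not produced.
With repressor NerA bound, *sibE* is not transcribed.
→ *sibE* is OFF in B.

neither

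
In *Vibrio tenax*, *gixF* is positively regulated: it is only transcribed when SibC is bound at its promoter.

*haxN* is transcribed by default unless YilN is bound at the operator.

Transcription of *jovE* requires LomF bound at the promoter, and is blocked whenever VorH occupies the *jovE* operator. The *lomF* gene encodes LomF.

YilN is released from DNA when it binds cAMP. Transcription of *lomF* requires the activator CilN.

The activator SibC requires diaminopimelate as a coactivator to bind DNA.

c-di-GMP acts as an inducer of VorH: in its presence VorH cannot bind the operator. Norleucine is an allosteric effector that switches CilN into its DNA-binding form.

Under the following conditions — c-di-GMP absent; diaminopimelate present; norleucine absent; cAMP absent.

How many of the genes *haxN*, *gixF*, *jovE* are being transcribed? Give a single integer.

1

cAMP is absent, so YilN is active.
With repressor YilN bound, *haxN* is not transcribed.
→ *haxN* is OFF.
Diaminopimelate is present, so SibC is active.
No repressor is bound and SibC is active, so *gixF* is transcribed.
→ *gixF* is ON.
Norleucine is absent, so CilN is inactive.
Required activator CilN is absent, so *lomF* is not transcribed.
So LomF is not produced.
c-di-GMP is absent, so VorH is active.
With repressor VorH bound, *jovE* is not transcribed.
→ *jovE* is OFF.
1 of the 3 genes is transcribed.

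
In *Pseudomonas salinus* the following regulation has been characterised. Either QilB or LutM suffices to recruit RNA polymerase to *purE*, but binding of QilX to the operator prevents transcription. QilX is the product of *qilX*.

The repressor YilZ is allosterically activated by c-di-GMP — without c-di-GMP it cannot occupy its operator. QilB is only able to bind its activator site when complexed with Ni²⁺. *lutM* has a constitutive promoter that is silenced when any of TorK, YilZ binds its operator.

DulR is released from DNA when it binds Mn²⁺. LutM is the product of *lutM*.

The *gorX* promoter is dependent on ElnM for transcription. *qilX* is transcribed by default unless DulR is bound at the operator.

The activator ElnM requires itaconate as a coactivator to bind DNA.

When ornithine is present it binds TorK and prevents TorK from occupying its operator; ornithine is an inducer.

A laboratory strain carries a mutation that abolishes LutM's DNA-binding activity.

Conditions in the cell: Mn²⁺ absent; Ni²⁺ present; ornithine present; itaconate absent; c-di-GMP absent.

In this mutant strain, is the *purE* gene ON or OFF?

Ni²⁺ is present, so QilB is active.
LutM is non-functional in this strain, so it has no effect.
Mn²⁺ is absent, so DulR is active.
With repressor DulR bound, *qilX* is not transcribed.
So QilX is not produced.
Activator QilB is present, so *purE* is transcribed.

ON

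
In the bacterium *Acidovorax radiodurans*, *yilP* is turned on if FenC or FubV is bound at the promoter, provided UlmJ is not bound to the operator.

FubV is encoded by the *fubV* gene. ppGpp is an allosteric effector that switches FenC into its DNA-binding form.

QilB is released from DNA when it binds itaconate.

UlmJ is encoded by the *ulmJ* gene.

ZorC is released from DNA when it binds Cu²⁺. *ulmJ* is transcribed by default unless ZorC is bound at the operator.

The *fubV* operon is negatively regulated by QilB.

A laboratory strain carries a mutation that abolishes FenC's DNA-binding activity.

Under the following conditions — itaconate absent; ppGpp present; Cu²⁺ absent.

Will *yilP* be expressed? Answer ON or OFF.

FenC is non-functional in this strain, so it has no effect.
Itaconate is absent, so QilB is active.
With repressor QilB bound, *fubV* is not transcribed.
So FubV is not produced.
Cu²⁺ is absent, so ZorC is active.
With repressor ZorC bound, *ulmJ* is not transcribed.
So UlmJ is not produced.
No activator is available at the *yilP* promoter, so *yilP* is not transcribed.

OFF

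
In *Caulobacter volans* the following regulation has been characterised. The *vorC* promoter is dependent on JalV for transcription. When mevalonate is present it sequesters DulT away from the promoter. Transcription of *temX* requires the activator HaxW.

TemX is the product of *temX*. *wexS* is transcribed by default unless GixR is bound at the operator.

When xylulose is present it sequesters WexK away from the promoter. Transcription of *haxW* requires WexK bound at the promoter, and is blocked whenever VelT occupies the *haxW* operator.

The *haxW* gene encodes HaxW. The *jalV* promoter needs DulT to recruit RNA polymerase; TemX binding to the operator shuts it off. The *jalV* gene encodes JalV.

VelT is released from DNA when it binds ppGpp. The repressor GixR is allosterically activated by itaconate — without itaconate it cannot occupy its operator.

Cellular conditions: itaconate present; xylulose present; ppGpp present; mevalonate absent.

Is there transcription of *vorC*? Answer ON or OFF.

ppGpp is present, so VelT is inactive.
Xylulose is present, so WexK is inactive.
Required activator WexK is absent, so *haxW* is not transcribed.
So HaxW is not produced.
Required activator HaxW is absent, so *temX* is not transcribed.
So TemX is not produced.
Mevalonate is absent, so DulT is active.
No repressor is bound and DulT is active, so *jalV* is transcribed.
So JalV is produced and active.
No repressor is bound and JalV is active, so *vorC* is transcribed.

ON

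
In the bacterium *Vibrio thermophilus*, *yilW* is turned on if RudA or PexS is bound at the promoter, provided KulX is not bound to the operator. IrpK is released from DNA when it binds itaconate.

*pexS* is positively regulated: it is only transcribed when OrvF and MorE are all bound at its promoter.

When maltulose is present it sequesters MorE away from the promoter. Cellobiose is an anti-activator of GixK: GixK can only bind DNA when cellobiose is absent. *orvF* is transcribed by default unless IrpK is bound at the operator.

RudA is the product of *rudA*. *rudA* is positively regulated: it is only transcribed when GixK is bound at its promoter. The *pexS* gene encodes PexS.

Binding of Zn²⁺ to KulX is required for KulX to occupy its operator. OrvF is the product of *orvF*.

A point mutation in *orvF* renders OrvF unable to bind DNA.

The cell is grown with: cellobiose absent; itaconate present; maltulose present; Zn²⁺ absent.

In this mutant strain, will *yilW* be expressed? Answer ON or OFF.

ON

Zn²⁺ is absent, so KulX is inactive.
Cellobiose is absent, so GixK is active.
No repressor is bound and GixK is active, so *rudA* is transcribed.
So RudA is produced and active.
OrvF is non-functional in this strain, so it has no effect.
Maltulose is present, so MorE is inactive.
Required activator OrvF is absent, so *pexS* is not transcribed.
So PexS is not produced.
Activator RudA is present, so *yilW* is transcribed.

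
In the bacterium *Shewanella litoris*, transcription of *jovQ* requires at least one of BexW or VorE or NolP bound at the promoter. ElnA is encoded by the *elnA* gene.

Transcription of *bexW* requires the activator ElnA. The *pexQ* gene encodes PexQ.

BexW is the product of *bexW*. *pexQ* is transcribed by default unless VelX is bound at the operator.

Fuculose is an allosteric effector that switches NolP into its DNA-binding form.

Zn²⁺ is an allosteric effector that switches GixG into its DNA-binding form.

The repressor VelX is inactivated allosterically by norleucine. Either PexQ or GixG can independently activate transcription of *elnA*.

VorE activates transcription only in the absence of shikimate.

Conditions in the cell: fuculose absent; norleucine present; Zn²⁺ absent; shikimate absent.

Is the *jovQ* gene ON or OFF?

Norleucine is present, so VelX is inactive.
With no repressor bound, *pexQ* is transcribed.
So PexQ is produced and active.
Zn²⁺ is absent, so GixG is inactive.
Activator PexQ is present, so *elnA* is transcribed.
So ElnA is produced and active.
No repressor is bound and ElnA is active, so *bexW* is transcribed.
So BexW is produced and active.
Shikimate is absent, so VorE is active.
Fuculose is absent, so NolP is inactive.
Activator BexW is present, so *jovQ* is transcribed.

ON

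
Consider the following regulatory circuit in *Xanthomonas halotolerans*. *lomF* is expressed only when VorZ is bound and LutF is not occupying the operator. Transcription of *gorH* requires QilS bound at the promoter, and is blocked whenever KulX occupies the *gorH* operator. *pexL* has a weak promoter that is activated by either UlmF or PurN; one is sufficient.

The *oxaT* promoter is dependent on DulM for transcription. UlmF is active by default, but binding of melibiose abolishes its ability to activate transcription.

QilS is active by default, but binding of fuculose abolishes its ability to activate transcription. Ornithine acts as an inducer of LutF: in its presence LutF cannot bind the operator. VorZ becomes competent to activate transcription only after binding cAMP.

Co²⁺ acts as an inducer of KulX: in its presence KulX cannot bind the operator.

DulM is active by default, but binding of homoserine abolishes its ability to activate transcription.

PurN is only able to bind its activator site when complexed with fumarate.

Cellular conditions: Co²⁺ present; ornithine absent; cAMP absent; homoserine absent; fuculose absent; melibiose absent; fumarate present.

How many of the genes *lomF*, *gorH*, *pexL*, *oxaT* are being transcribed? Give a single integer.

cAMP is absent, so VorZ is inactive.
Ornithine is absent, so LutF is active.
With repressor LutF bound, *lomF* is not transcribed.
→ *lomF* is OFF.
Fuculose is absent, so QilS is active.
Co²⁺ is present, so KulX is inactive.
No repressor is bound and QilS is active, so *gorH* is transcribed.
→ *gorH* is ON.
Melibiose is absent, so UlmF is active.
Fumarate is present, so PurN is active.
Activator UlmF is present, so *pexL* is transcribed.
→ *pexL* is ON.
Homoserine is absent, so DulM is active.
No repressor is bound and DulM is active, so *oxaT* is transcribed.
→ *oxaT* is ON.
3 of the 4 genes are transcribed.

3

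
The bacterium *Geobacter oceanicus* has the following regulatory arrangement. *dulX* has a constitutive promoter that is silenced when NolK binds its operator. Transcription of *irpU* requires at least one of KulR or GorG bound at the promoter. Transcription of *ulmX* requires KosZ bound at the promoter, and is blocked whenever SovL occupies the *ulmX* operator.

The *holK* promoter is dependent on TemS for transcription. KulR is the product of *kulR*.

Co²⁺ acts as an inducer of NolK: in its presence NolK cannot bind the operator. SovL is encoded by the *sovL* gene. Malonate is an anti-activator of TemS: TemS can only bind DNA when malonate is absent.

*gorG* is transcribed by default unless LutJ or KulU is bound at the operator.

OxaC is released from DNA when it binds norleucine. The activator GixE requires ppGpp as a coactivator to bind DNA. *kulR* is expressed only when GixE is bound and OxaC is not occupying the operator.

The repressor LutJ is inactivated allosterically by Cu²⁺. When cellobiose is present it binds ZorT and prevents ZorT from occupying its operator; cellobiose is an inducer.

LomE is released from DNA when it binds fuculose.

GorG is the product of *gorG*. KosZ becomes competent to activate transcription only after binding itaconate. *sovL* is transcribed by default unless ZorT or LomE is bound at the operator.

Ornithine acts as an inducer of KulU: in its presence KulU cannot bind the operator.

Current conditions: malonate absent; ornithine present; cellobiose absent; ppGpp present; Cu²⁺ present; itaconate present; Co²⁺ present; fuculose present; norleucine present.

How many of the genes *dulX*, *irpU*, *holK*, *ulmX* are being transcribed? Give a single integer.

4

Co²⁺ is present, so NolK is inactive.
With no repressor bound, *dulX* is transcribed.
→ *dulX* is ON.
ppGpp is present, so GixE is active.
Norleucine is present, so OxaC is inactive.
No repressor is bound and GixE is active, so *kulR* is transcribed.
So KulR is produced and active.
Cu²⁺ is present, so LutJ is inactive.
Ornithine is present, so KulU is inactive.
With no repressor bound, *gorG* is transcribed.
So GorG is produced and active.
Activator KulR is present, so *irpU* is transcribed.
→ *irpU* is ON.
Malonate is absent, so TemS is active.
No repressor is bound and TemS is active, so *holK* is transcribed.
→ *holK* is ON.
Cellobiose is absent, so ZorT is active.
Fuculose is present, so LomE is inactive.
With repressor ZorT bound, *sovL* is not transcribed.
So SovL is not produced.
Itaconate is present, so KosZ is active.
No repressor is bound and KosZ is active, so *ulmX* is transcribed.
→ *ulmX* is ON.
4 of the 4 genes are transcribed.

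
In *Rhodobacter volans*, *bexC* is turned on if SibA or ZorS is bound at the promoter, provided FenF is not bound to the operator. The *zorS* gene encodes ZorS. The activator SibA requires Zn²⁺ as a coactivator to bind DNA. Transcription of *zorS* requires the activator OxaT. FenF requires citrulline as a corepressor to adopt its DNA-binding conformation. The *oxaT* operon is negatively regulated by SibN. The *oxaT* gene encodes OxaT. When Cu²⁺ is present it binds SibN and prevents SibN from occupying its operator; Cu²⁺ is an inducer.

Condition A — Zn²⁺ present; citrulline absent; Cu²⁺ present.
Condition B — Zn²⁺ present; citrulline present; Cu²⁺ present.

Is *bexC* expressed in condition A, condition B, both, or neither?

A only

Condition A:
Zn²⁺ is present, so SibA is active.
Citrulline is absent, so FenF is inactive.
Cu²⁺ is present, so SibN is inactive.
With no repressor bound, *oxaT* is transcribed.
So OxaT is produced and active.
No repressor is bound and OxaT is active, so *zorS* is transcribed.
So ZorS is produced and active.
Activator SibA is present, so *bexC* is transcribed.
→ *bexC* is ON in A.
Condition B:
Zn²⁺ is present, so SibA is active.
Citrulline is present, so FenF is active.
Cu²⁺ is present, so SibN is inactive.
With no repressor bound, *oxaT* is transcribed.
So OxaT is produced and active.
No repressor is bound and OxaT is active, so *zorS* is transcribed.
So ZorS is produced and active.
With repressor FenF bound, *bexC* is not transcribed.
→ *bexC* is OFF in B.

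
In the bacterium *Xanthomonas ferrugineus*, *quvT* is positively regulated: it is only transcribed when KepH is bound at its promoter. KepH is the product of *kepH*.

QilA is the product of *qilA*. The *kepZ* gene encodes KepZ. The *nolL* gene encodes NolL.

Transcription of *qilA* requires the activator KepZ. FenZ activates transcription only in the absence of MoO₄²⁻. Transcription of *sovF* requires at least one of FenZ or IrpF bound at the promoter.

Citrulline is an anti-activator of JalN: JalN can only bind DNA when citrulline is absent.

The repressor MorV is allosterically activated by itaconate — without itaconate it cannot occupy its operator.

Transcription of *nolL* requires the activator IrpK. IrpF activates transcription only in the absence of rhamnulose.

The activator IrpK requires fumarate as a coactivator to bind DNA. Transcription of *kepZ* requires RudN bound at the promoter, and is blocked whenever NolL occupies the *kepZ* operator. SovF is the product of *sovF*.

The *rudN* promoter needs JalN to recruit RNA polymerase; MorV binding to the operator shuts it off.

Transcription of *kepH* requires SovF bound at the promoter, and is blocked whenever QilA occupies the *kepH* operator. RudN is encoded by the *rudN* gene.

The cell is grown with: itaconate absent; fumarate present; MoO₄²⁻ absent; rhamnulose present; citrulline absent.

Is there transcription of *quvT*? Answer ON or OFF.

ON

Fumarate is present, so IrpK is active.
No repressor is bound and IrpK is active, so *nolL* is transcribed.
So NolL is produced and active.
Itaconate is absent, so MorV is inactive.
Citrulline is absent, so JalN is active.
No repressor is bound and JalN is active, so *rudN* is transcribed.
So RudN is produced and active.
With repressor NolL bound, *kepZ* is not transcribed.
So KepZ is not produced.
Required activator KepZ is absent, so *qilA* is not transcribed.
So QilA is not produced.
MoO₄²⁻ is absent, so FenZ is active.
Rhamnulose is present, so IrpF is inactive.
Activator FenZ is present, so *sovF* is transcribed.
So SovF is produced and active.
No repressor is bound and SovF is active, so *kepH* is transcribed.
So KepH is produced and active.
No repressor is bound and KepH is active, so *quvT* is transcribed.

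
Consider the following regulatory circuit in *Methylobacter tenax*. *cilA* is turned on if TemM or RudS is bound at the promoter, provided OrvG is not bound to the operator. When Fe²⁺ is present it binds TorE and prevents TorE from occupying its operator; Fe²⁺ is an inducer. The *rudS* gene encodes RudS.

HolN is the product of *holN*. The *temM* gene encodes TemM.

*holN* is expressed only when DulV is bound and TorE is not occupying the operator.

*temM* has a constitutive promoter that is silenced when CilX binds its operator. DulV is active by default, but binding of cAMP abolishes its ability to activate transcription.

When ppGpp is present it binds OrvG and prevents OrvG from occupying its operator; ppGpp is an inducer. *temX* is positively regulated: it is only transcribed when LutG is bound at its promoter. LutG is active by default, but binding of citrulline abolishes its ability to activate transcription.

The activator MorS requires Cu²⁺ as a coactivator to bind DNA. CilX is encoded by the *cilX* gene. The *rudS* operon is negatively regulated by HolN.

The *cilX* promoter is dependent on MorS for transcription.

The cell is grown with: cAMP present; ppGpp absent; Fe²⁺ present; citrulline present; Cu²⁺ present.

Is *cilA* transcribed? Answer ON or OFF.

OFF

ppGpp is absent, so OrvG is active.
Cu²⁺ is present, so MorS is active.
No repressor is bound and MorS is active, so *cilX* is transcribed.
So CilX is produced and active.
With repressor CilX bound, *temM* is not transcribed.
So TemM is not produced.
cAMP is present, so DulV is inactive.
Fe²⁺ is present, so TorE is inactive.
Required activator DulV is absent, so *holN* is not transcribed.
So HolN is not produced.
With no repressor bound, *rudS* is transcribed.
So RudS is produced and active.
With repressor OrvG bound, *cilA* is not transcribed.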